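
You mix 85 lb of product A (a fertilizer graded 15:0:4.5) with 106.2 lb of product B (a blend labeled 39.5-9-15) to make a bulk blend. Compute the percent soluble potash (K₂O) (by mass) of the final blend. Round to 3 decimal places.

10.332% K₂O

Total mass = 85 + 106.2 = 191.2 lb.
K₂O mass = 4.5%×85 + 15%×106.2 = 19.755 lb.
% K₂O = 19.755 / 191.2 = 10.3321%.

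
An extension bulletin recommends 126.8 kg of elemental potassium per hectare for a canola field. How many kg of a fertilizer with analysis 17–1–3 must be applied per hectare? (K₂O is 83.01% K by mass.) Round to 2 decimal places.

As K₂O: 126.8 / 0.8301 = 152.753 kg per hectare.
Product per hectare = 152.753 / 3% = 5091.756 kg.

5091.76 kg of product per hectare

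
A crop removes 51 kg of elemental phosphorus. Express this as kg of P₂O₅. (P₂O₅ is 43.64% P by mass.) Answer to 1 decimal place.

P₂O₅ = 51 / 0.4364 = 116.865 kg.

116.9 kg P₂O₅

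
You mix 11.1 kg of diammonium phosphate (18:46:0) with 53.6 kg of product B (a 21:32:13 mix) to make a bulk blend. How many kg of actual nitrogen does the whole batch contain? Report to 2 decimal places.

N mass = 18%×11.1 + 21%×53.6 = 13.254 kg.

13.25 kg N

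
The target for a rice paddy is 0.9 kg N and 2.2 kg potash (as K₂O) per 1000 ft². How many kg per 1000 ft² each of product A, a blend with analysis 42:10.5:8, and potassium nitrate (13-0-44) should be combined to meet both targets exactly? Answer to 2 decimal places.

Per-1000 ft² balance (a = product A, b = potassium nitrate):
N: 0.42·a + 0.13·b = 0.9
K₂O: 0.08·a + 0.44·b = 2.2
Eliminate a: (row1) − 0.42/0.08·(row2) → -2.18·b = -10.65, so b = 4.88532.
Back-substitute: a = (0.9 − 0.13·4.88532) / 0.42 = 0.630734.

0.63 kg product A, 4.89 kg potassium nitrate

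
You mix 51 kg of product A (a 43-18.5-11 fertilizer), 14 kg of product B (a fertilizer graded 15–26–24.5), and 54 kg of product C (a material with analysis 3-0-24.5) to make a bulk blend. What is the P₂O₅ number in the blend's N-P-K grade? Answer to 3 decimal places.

10.987% P₂O₅

Total mass = 51 + 14 + 54 = 119 kg.
P₂O₅ mass = 18.5%×51 + 26%×14 + 0%×54 = 13.075 kg.
% P₂O₅ = 13.075 / 119 = 10.9874%.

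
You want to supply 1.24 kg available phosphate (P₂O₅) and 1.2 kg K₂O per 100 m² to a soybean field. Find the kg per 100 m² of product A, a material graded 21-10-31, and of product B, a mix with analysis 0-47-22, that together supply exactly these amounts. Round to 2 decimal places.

Per-100 m² balance (a = product A, b = product B):
P₂O₅: 0.1·a + 0.47·b = 1.24
K₂O: 0.31·a + 0.22·b = 1.2
Eliminate a: (row1) − 0.1/0.31·(row2) → 0.399032·b = 0.852903, so b = 2.13743.
Back-substitute: a = (1.24 − 0.47·2.13743) / 0.1 = 2.35408.

2.35 kg product A, 2.14 kg product B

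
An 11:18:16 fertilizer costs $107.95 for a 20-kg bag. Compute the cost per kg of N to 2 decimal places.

$49.07 per kg N

N in bag = 20 × 11% = 2.2 kg.
Cost per kg N = $107.95 / 2.2 = $49.0682.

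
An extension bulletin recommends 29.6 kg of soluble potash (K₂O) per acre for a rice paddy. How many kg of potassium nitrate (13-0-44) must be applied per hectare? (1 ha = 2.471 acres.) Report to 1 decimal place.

166.2 kg of product per hectare

Product per acre = 29.6 / 44% = 67.2727 kg.
Convert to per hectare: 67.2727 × 2.471 = 166.231 kg.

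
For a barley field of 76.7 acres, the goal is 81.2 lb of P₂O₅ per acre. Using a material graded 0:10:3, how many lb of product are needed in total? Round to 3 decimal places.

62280.400 lb

Product per acre = 81.2 / 10% = 812 lb.
Total product = 812 × 76.7 = 62280.4 lb.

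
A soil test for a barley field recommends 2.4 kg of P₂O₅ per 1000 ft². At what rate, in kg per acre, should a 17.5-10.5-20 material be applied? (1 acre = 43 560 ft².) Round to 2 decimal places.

995.66 kg of product per acre

Product per 1000 ft² = 2.4 / 10.5% = 22.8571 kg.
Convert to per acre: 22.8571 × 43.56 = 995.657 kg.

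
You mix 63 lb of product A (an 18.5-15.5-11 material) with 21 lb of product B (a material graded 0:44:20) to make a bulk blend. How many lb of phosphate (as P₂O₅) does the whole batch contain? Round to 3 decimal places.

P₂O₅ mass = 15.5%×63 + 44%×21 = 19.005 lb.

19.005 lb P₂O₅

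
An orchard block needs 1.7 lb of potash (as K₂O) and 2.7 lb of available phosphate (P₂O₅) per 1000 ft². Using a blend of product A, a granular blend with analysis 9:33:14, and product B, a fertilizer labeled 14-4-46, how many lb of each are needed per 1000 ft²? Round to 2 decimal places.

Per-1000 ft² balance (a = product A, b = product B):
K₂O: 0.14·a + 0.46·b = 1.7
P₂O₅: 0.33·a + 0.04·b = 2.7
Solving simultaneously: a = 8.0301, b = 1.25171.

8.03 lb product A, 1.25 lb product B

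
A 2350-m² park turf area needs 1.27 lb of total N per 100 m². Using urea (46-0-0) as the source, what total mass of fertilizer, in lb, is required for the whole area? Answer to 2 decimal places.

64.88 lb

Product per 100 m² = 1.27 / 46% = 2.76087 lb.
Total product = 2.76087 × 2350 / 100 = 64.8804 lb.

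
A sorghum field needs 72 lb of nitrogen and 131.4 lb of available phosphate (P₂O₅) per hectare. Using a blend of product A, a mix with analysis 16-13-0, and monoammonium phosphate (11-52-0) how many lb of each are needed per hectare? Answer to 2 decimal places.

Let a = lb of product A, b = lb of monoammonium phosphate (per hectare).
N: 0.16·a + 0.11·b = 72
P₂O₅: 0.13·a + 0.52·b = 131.4
Eliminate a: (row1) − 0.16/0.13·(row2) → -0.53·b = -89.7231, so b = 169.289.
Back-substitute: a = (72 − 0.11·169.289) / 0.16 = 333.614.

333.61 lb product A, 169.29 lb monoammonium phosphate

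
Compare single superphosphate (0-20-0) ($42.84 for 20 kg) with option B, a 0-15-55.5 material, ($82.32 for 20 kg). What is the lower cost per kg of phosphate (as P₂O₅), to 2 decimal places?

single superphosphate: P₂O₅ per bag = 20 × 20% = 4 kg; cost = 42.84 / 4 = $10.7100/kg P₂O₅.
option B: P₂O₅ per bag = 20 × 15% = 3 kg; cost = 82.32 / 3 = $27.4400/kg P₂O₅.
single superphosphate is cheaper.

$10.71 per kg P₂O₅ (single superphosphate)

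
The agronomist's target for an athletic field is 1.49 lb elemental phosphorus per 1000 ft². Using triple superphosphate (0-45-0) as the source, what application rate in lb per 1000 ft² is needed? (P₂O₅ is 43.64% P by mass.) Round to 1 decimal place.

7.6 lb of product per thousand sq ft

As P₂O₅: 1.49 / 0.4364 = 3.4143 lb per 1000 ft².
Product per 1000 ft² = 3.4143 / 45% = 7.58733 lb.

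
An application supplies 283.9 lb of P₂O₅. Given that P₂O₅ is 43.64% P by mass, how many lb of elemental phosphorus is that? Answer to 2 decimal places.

P = 283.9 × 0.4364 = 123.894 lb.

123.89 lb P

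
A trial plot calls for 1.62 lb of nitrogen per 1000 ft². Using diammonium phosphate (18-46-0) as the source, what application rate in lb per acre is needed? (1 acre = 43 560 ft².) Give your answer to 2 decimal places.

392.04 lb of product per acre

Product per 1000 ft² = 1.62 / 18% = 9 lb.
Convert to per acre: 9 × 43.56 = 392.04 lb.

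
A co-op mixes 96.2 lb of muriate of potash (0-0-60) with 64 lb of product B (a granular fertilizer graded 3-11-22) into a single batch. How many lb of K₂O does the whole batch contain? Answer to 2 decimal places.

K₂O mass = 60%×96.2 + 22%×64 = 71.8 lb.

71.80 lb K₂O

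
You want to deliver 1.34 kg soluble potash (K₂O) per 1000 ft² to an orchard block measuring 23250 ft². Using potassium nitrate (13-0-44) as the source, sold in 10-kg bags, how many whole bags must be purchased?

Product per 1000 ft² = 1.34 / 44% = 3.04545 kg.
Total product = 3.04545 × 23250 / 1000 = 70.8068 kg.
Bags = ⌈70.8068 / 10⌉ = 8.

8 bags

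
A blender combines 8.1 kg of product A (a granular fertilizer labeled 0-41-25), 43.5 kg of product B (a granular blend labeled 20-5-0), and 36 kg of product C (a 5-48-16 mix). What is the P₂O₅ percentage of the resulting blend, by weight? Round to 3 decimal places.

26.000% P₂O₅

Total mass = 8.1 + 43.5 + 36 = 87.6 kg.
P₂O₅ mass = 41%×8.1 + 5%×43.5 + 48%×36 = 22.776 kg.
% P₂O₅ = 22.776 / 87.6 = 26%.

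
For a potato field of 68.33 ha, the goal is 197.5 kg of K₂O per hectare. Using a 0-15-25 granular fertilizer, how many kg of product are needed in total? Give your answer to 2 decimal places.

Product per hectare = 197.5 / 25% = 790 kg.
Total product = 790 × 68.33 = 53980.7 kg.

53980.70 kg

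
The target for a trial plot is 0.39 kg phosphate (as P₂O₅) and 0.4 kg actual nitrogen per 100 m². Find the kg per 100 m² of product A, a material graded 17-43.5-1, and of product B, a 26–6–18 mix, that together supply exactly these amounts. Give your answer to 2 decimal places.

Let a = kg of product A, b = kg of product B (per 100 m²).
P₂O₅: 0.435·a + 0.06·b = 0.39
N: 0.17·a + 0.26·b = 0.4
Eliminate b: (row1) − 0.06/0.26·(row2) → 0.395769·a = 0.297692, so a = 0.752187.
Then b = (0.4 − 0.17·0.752187) / 0.26 = 1.04665.

0.75 kg product A, 1.05 kg product B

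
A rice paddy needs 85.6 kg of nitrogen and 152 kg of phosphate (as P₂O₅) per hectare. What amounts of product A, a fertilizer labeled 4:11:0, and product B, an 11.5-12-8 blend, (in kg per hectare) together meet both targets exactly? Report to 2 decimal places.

918.22 kg product A, 424.97 kg product B

With a, b = kg per hectare of product A and product B:
N: 0.04·a + 0.115·b = 85.6
P₂O₅: 0.11·a + 0.12·b = 152
Solving simultaneously: a = 918.217, b = 424.968.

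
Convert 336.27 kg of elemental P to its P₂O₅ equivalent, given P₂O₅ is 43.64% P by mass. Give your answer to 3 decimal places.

P₂O₅ = 336.27 / 0.4364 = 770.5545 kg.

770.555 kg P₂O₅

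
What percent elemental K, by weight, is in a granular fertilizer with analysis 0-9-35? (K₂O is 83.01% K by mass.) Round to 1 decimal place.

%K = 35 × 0.8301 = 29.0535%.

29.1% K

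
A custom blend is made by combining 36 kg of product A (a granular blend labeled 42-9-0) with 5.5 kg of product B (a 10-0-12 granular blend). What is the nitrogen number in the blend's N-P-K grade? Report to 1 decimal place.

37.8% N

Total mass = 36 + 5.5 = 41.5 kg.
N mass = 42%×36 + 10%×5.5 = 15.67 kg.
% N = 15.67 / 41.5 = 37.759%.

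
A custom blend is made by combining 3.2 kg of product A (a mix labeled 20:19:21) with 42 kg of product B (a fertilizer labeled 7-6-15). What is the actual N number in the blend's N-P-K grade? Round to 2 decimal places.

7.92% N

Total mass = 3.2 + 42 = 45.2 kg.
N mass = 20%×3.2 + 7%×42 = 3.58 kg.
% N = 3.58 / 45.2 = 7.92035%.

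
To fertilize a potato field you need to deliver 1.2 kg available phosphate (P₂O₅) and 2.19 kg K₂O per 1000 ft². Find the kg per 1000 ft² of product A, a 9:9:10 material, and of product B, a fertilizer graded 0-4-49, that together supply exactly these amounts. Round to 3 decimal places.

12.479 kg product A, 1.923 kg product B

Per-1000 ft² balance (a = product A, b = product B):
P₂O₅: 0.09·a + 0.04·b = 1.2
K₂O: 0.1·a + 0.49·b = 2.19
Eliminate b: (row1) − 0.04/0.49·(row2) → 0.0818367·a = 1.02122, so a = 12.4788.
Then b = (2.19 − 0.1·12.4788) / 0.49 = 1.92269.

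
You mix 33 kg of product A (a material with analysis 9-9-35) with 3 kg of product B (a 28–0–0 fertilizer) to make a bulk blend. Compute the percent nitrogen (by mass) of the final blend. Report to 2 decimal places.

10.58% N

Total mass = 33 + 3 = 36 kg.
N mass = 9%×33 + 28%×3 = 3.81 kg.
% N = 3.81 / 36 = 10.5833%.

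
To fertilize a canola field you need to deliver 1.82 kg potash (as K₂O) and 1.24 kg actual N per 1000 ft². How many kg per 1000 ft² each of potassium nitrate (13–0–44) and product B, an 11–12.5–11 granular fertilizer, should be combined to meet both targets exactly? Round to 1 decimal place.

With a, b = kg per 1000 ft² of potassium nitrate and product B:
K₂O: 0.44·a + 0.11·b = 1.82
N: 0.13·a + 0.11·b = 1.24
From row1: a = (1.82 − 0.11·b) / 0.44.
Into row2: 0.13·(1.82 − 0.11·b)/0.44 + 0.11·b = 1.24 → b = 9.06158, a = 1.87097.

1.9 kg potassium nitrate, 9.1 kg product B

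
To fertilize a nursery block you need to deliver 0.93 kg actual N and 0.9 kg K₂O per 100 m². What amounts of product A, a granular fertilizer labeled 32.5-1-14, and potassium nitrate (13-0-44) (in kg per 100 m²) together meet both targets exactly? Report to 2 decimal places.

2.34 kg product A, 1.30 kg potassium nitrate

With a, b = kg per 100 m² of product A and potassium nitrate:
N: 0.325·a + 0.13·b = 0.93
K₂O: 0.14·a + 0.44·b = 0.9
From row1: a = (0.93 − 0.13·b) / 0.325.
Into row2: 0.14·(0.93 − 0.13·b)/0.325 + 0.44·b = 0.9 → b = 1.30048, a = 2.34135.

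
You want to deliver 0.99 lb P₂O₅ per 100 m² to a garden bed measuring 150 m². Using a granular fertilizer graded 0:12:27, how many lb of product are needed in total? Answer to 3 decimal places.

Product per 100 m² = 0.99 / 12% = 8.25 lb.
Total product = 8.25 × 150 / 100 = 12.375 lb.

12.375 lb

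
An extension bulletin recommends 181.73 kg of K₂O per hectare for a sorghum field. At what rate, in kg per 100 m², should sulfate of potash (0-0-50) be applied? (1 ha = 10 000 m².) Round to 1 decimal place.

Product per hectare = 181.73 / 50% = 363.46 kg.
Convert to per 100 m²: 363.46 × 0.01 = 3.6346 kg.

3.6 kg of product per hundred sq m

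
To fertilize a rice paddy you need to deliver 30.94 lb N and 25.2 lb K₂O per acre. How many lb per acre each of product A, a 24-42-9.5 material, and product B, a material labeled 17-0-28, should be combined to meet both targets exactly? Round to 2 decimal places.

85.78 lb product A, 60.90 lb product B

Let a = lb of product A, b = lb of product B (per acre).
N: 0.24·a + 0.17·b = 30.94
K₂O: 0.095·a + 0.28·b = 25.2
Eliminate b: (row1) − 0.17/0.28·(row2) → 0.182321·a = 15.64, so a = 85.7826.
Then b = (25.2 − 0.095·85.7826) / 0.28 = 60.8952.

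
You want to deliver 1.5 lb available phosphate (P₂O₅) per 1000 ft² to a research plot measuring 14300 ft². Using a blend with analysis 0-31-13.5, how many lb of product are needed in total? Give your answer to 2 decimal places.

69.19 lb

Product per 1000 ft² = 1.5 / 31% = 4.83871 lb.
Total product = 4.83871 × 14300 / 1000 = 69.1935 lb.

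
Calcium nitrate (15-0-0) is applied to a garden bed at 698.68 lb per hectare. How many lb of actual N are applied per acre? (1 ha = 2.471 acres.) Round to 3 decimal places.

42.413 lb N per acre

nitrogen per hectare = 698.68 × 15% = 104.802 lb.
Convert to per acre: 104.802 × 0.404694 = 42.4128 lb.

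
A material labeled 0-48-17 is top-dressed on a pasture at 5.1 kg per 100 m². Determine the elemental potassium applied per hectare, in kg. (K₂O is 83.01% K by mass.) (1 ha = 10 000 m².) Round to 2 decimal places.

71.97 kg K per hectare

K₂O per 100 m² = 5.1 × 17% = 0.867 kg.
Elemental K = 0.867 × 0.8301 = 0.719697 kg per 100 m².
Convert to per hectare: 0.719697 × 100 = 71.9697 kg.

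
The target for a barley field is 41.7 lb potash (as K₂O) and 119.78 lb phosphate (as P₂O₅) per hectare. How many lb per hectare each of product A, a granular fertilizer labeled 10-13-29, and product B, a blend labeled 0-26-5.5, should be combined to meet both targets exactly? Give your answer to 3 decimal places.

62.331 lb product A, 429.527 lb product B

Let a = lb of product A, b = lb of product B (per hectare).
K₂O: 0.29·a + 0.055·b = 41.7
P₂O₅: 0.13·a + 0.26·b = 119.78
Solving simultaneously: a = 62.3311, b = 429.5267.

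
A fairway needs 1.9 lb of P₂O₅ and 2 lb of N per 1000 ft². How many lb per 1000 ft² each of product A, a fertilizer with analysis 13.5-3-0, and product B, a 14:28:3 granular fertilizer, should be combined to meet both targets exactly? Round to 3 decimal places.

8.750 lb product A, 5.848 lb product B

Per-1000 ft² balance (a = product A, b = product B):
P₂O₅: 0.03·a + 0.28·b = 1.9
N: 0.135·a + 0.14·b = 2
From row1: a = (1.9 − 0.28·b) / 0.03.
Into row2: 0.135·(1.9 − 0.28·b)/0.03 + 0.14·b = 2 → b = 5.84821, a = 8.75.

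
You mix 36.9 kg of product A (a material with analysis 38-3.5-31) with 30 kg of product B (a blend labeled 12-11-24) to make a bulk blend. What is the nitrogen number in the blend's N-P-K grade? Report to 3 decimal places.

Total mass = 36.9 + 30 = 66.9 kg.
N mass = 38%×36.9 + 12%×30 = 17.622 kg.
% N = 17.622 / 66.9 = 26.3408%.

26.341% N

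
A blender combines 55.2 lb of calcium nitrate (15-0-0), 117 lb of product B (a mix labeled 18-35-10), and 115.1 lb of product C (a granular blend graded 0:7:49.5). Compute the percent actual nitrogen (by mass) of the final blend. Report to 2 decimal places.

10.21% N

Total mass = 55.2 + 117 + 115.1 = 287.3 lb.
N mass = 15%×55.2 + 18%×117 + 0%×115.1 = 29.34 lb.
% N = 29.34 / 287.3 = 10.2123%.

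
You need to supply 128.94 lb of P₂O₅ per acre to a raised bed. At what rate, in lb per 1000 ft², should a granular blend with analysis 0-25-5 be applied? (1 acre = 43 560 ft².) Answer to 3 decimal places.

Product per acre = 128.94 / 25% = 515.76 lb.
Convert to per 1000 ft²: 515.76 × 0.0229568 = 11.8402 lb.

11.840 lb of product per thousand sq ft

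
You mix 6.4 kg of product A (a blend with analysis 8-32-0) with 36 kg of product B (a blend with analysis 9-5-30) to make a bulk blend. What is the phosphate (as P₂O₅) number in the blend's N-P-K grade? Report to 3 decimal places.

9.075% P₂O₅

Total mass = 6.4 + 36 = 42.4 kg.
P₂O₅ mass = 32%×6.4 + 5%×36 = 3.848 kg.
% P₂O₅ = 3.848 / 42.4 = 9.07547%.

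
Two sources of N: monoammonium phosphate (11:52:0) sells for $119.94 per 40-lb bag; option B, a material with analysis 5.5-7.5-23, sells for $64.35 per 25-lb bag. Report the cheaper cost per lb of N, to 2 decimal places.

$27.26 per lb N (monoammonium phosphate)

monoammonium phosphate: N per bag = 40 × 11% = 4.4 lb; cost = 119.94 / 4.4 = $27.2591/lb N.
option B: N per bag = 25 × 5.5% = 1.375 lb; cost = 64.35 / 1.375 = $46.8000/lb N.
monoammonium phosphate is cheaper.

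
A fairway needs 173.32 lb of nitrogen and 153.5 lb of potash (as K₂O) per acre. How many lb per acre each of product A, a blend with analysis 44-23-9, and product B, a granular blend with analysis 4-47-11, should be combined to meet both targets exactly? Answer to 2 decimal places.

288.51 lb product A, 1159.40 lb product B

Let a = lb of product A, b = lb of product B (per acre).
N: 0.44·a + 0.04·b = 173.32
K₂O: 0.09·a + 0.11·b = 153.5
Solving simultaneously: a = 288.509, b = 1159.402.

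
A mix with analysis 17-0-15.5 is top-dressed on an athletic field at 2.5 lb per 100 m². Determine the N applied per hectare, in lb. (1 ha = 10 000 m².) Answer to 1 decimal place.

nitrogen per 100 m² = 2.5 × 17% = 0.425 lb.
Convert to per hectare: 0.425 × 100 = 42.5 lb.

42.5 lb N per hectare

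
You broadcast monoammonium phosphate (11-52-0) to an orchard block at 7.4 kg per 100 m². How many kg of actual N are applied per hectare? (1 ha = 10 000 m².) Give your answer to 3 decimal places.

81.400 kg N per hectare

nitrogen per 100 m² = 7.4 × 11% = 0.814 kg.
Convert to per hectare: 0.814 × 100 = 81.4 kg.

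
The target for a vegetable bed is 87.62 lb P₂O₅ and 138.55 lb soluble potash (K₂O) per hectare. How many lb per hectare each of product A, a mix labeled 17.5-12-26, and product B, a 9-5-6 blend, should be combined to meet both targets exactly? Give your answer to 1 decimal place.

Let a = lb of product A, b = lb of product B (per hectare).
P₂O₅: 0.12·a + 0.05·b = 87.62
K₂O: 0.26·a + 0.06·b = 138.55
From row1: a = (87.62 − 0.05·b) / 0.12.
Into row2: 0.26·(87.62 − 0.05·b)/0.12 + 0.06·b = 138.55 → b = 1061.24, a = 287.983.

288.0 lb product A, 1061.2 lb product B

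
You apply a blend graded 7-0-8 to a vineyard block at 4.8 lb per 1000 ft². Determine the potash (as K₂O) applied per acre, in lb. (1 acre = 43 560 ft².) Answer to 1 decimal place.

16.7 lb K₂O per acre

K₂O per 1000 ft² = 4.8 × 8% = 0.384 lb.
Convert to per acre: 0.384 × 43.56 = 16.727 lb.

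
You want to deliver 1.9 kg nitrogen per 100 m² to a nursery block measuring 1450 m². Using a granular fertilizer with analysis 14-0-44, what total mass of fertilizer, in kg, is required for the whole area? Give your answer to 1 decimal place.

196.8 kg

Product per 100 m² = 1.9 / 14% = 13.5714 kg.
Total product = 13.5714 × 1450 / 100 = 196.786 kg.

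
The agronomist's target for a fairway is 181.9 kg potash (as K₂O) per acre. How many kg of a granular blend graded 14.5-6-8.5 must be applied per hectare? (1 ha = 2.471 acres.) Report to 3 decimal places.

Product per acre = 181.9 / 8.5% = 2140 kg.
Convert to per hectare: 2140 × 2.471 = 5287.94 kg.

5287.940 kg of product per hectare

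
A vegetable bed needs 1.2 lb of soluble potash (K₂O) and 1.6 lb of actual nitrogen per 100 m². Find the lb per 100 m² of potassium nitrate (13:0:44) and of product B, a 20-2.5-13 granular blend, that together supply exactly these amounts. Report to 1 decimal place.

Let a = lb of potassium nitrate, b = lb of product B (per 100 m²).
K₂O: 0.44·a + 0.13·b = 1.2
N: 0.13·a + 0.2·b = 1.6
Solving simultaneously: a = 0.45007, b = 7.70745.

0.5 lb potassium nitrate, 7.7 lb product B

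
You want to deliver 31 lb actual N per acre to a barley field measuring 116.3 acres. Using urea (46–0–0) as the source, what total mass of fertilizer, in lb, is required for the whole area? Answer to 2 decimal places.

Product per acre = 31 / 46% = 67.3913 lb.
Total product = 67.3913 × 116.3 = 7837.609 lb.

7837.61 lb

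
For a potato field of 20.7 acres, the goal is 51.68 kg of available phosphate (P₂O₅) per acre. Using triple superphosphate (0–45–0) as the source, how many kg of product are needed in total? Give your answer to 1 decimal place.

Product per acre = 51.68 / 45% = 114.844 kg.
Total product = 114.844 × 20.7 = 2377.28 kg.

2377.3 kg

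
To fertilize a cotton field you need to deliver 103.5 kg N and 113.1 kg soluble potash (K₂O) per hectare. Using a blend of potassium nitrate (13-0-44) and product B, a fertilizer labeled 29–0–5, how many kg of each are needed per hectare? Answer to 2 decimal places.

With a, b = kg per hectare of potassium nitrate and product B:
N: 0.13·a + 0.29·b = 103.5
K₂O: 0.44·a + 0.05·b = 113.1
Solving simultaneously: a = 228.109, b = 254.641.

228.11 kg potassium nitrate, 254.64 kg product B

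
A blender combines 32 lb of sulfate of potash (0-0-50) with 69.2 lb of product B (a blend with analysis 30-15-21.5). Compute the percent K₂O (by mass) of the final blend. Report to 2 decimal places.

30.51% K₂O

Total mass = 32 + 69.2 = 101.2 lb.
K₂O mass = 50%×32 + 21.5%×69.2 = 30.878 lb.
% K₂O = 30.878 / 101.2 = 30.5119%.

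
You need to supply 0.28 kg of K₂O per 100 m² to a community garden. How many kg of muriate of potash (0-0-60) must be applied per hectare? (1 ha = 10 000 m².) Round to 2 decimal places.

Product per 100 m² = 0.28 / 60% = 0.466667 kg.
Convert to per hectare: 0.466667 × 100 = 46.6667 kg.

46.67 kg of product per hectare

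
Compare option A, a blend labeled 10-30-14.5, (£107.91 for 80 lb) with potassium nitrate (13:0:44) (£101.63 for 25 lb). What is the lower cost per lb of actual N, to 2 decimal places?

option A: N per bag = 80 × 10% = 8 lb; cost = 107.91 / 8 = £13.4887/lb N.
potassium nitrate: N per bag = 25 × 13% = 3.25 lb; cost = 101.63 / 3.25 = £31.2708/lb N.
option A is cheaper.

£13.49 per lb N (option A)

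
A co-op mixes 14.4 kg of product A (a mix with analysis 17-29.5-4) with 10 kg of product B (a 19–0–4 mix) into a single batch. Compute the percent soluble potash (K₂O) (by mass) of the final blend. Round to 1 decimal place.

4.0% K₂O

Total mass = 14.4 + 10 = 24.4 kg.
K₂O mass = 4%×14.4 + 4%×10 = 0.976 kg.
% K₂O = 0.976 / 24.4 = 4%.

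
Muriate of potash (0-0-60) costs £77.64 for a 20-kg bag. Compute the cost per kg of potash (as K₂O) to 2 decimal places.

K₂O in bag = 20 × 60% = 12 kg.
Cost per kg K₂O = £77.64 / 12 = £6.4700.

£6.47 per kg K₂O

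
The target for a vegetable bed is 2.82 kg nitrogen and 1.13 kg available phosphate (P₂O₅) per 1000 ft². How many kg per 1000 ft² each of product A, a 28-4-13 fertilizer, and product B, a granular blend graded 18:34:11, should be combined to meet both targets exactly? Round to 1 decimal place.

8.6 kg product A, 2.3 kg product B

Per-1000 ft² balance (a = product A, b = product B):
N: 0.28·a + 0.18·b = 2.82
P₂O₅: 0.04·a + 0.34·b = 1.13
Eliminate b: (row1) − 0.18/0.34·(row2) → 0.258824·a = 2.22176, so a = 8.58409.
Then b = (1.13 − 0.04·8.58409) / 0.34 = 2.31364.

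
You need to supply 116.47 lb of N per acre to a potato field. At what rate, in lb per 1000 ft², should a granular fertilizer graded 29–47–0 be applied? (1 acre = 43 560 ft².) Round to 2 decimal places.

9.22 lb of product per thousand sq ft

Product per acre = 116.47 / 29% = 401.621 lb.
Convert to per 1000 ft²: 401.621 × 0.0229568 = 9.21994 lb.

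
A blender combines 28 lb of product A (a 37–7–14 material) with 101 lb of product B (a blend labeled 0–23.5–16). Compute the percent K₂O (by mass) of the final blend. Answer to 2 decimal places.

15.57% K₂O

Total mass = 28 + 101 = 129 lb.
K₂O mass = 14%×28 + 16%×101 = 20.08 lb.
% K₂O = 20.08 / 129 = 15.5659%.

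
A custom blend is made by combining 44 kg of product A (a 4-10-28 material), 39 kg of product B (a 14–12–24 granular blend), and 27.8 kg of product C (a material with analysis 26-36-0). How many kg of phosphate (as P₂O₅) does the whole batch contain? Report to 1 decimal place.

19.1 kg P₂O₅

P₂O₅ mass = 10%×44 + 12%×39 + 36%×27.8 = 19.088 kg.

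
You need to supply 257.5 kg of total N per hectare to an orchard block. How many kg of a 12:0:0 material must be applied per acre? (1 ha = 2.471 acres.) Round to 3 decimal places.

868.407 kg of product per acre

Product per hectare = 257.5 / 12% = 2145.83 kg.
Convert to per acre: 2145.83 × 0.404694 = 868.4069 kg.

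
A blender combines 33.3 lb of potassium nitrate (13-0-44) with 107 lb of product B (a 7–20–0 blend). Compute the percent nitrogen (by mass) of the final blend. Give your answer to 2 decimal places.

Total mass = 33.3 + 107 = 140.3 lb.
N mass = 13%×33.3 + 7%×107 = 11.819 lb.
% N = 11.819 / 140.3 = 8.42409%.

8.42% N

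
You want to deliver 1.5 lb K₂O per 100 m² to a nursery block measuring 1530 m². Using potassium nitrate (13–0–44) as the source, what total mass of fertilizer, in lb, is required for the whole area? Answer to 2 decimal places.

52.16 lb

Product per 100 m² = 1.5 / 44% = 3.40909 lb.
Total product = 3.40909 × 1530 / 100 = 52.1591 lb.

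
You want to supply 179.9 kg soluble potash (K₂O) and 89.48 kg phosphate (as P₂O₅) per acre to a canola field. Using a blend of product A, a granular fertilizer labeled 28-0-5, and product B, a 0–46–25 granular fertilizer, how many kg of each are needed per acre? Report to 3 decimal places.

2625.391 kg product A, 194.522 kg product B

Per-acre balance (a = product A, b = product B):
K₂O: 0.05·a + 0.25·b = 179.9
P₂O₅: 0·a + 0.46·b = 89.48
Solving simultaneously: a = 2625.3913, b = 194.5217.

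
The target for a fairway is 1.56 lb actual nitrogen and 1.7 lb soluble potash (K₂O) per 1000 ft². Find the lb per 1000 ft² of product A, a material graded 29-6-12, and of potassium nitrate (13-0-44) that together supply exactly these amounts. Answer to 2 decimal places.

4.16 lb product A, 2.73 lb potassium nitrate

Let a = lb of product A, b = lb of potassium nitrate (per 1000 ft²).
N: 0.29·a + 0.13·b = 1.56
K₂O: 0.12·a + 0.44·b = 1.7
Solving simultaneously: a = 4.15536, b = 2.73036.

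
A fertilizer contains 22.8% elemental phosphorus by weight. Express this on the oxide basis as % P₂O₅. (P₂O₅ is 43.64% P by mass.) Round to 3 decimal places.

%P₂O₅ = 22.8 / 0.4364 = 52.2456%.

52.246% P₂O₅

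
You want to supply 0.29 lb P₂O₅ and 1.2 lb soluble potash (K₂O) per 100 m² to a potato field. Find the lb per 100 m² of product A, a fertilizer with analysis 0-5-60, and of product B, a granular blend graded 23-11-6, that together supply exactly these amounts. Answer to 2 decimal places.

Per-100 m² balance (a = product A, b = product B):
P₂O₅: 0.05·a + 0.11·b = 0.29
K₂O: 0.6·a + 0.06·b = 1.2
From row1: a = (0.29 − 0.11·b) / 0.05.
Into row2: 0.6·(0.29 − 0.11·b)/0.05 + 0.06·b = 1.2 → b = 1.80952, a = 1.81905.

1.82 lb product A, 1.81 lb product B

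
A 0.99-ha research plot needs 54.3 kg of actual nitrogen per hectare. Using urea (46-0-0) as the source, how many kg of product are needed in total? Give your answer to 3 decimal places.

116.863 kg

Product per hectare = 54.3 / 46% = 118.043 kg.
Total product = 118.043 × 0.99 = 116.86304 kg.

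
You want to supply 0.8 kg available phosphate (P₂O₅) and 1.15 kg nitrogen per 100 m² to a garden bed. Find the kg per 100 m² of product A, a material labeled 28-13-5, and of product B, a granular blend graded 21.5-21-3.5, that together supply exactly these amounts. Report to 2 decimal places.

With a, b = kg per 100 m² of product A and product B:
P₂O₅: 0.13·a + 0.21·b = 0.8
N: 0.28·a + 0.215·b = 1.15
Eliminate a: (row1) − 0.13/0.28·(row2) → 0.110179·b = 0.266071, so b = 2.41491.
Back-substitute: a = (0.8 − 0.21·2.41491) / 0.13 = 2.25284.

2.25 kg product A, 2.41 kg product B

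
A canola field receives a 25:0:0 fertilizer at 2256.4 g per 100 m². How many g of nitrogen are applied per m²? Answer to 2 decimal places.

nitrogen per 100 m² = 2256.4 × 25% = 564.1 g.
Convert to per m²: 564.1 × 0.01 = 5.641 g.

5.64 g N per sq m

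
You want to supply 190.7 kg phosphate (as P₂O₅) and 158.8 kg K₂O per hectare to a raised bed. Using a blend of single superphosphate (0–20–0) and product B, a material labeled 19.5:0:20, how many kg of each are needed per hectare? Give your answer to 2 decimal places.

Let a = kg of single superphosphate, b = kg of product B (per hectare).
P₂O₅: 0.2·a + 0·b = 190.7
K₂O: 0·a + 0.2·b = 158.8
Solving simultaneously: a = 953.5, b = 794.

953.50 kg single superphosphate, 794.00 kg product B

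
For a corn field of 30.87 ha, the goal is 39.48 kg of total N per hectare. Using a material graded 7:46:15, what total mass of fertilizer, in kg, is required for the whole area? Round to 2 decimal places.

17410.68 kg

Product per hectare = 39.48 / 7% = 564 kg.
Total product = 564 × 30.87 = 17410.68 kg.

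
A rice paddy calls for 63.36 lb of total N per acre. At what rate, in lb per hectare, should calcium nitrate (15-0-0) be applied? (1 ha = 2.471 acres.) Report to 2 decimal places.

Product per acre = 63.36 / 15% = 422.4 lb.
Convert to per hectare: 422.4 × 2.471 = 1043.7504 lb.

1043.75 lb of product per hectare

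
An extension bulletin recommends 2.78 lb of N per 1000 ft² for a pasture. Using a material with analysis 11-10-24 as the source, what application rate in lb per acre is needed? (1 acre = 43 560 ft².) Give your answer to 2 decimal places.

Product per 1000 ft² = 2.78 / 11% = 25.2727 lb.
Convert to per acre: 25.2727 × 43.56 = 1100.88 lb.

1100.88 lb of product per acre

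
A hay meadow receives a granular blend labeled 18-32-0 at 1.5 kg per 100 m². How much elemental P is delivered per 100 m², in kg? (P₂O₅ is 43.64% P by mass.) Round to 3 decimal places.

0.209 kg P per hundred sq m

P₂O₅ per 100 m² = 1.5 × 32% = 0.48 kg.
Elemental P = 0.48 × 0.4364 = 0.209472 kg per 100 m².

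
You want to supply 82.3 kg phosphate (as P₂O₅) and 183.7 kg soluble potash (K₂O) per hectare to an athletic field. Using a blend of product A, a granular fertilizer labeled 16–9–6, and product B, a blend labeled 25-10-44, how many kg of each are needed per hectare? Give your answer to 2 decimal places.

With a, b = kg per hectare of product A and product B:
P₂O₅: 0.09·a + 0.1·b = 82.3
K₂O: 0.06·a + 0.44·b = 183.7
Eliminate b: (row1) − 0.1/0.44·(row2) → 0.0763636·a = 40.55, so a = 531.012.
Then b = (183.7 − 0.06·531.012) / 0.44 = 345.089.

531.01 kg product A, 345.09 kg product B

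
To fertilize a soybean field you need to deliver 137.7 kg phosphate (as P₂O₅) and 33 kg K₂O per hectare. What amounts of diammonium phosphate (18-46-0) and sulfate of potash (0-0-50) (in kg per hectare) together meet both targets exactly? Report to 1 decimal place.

299.3 kg diammonium phosphate, 66.0 kg sulfate of potash

Let a = kg of diammonium phosphate, b = kg of sulfate of potash (per hectare).
P₂O₅: 0.46·a + 0·b = 137.7
K₂O: 0·a + 0.5·b = 33
Solving simultaneously: a = 299.348, b = 66.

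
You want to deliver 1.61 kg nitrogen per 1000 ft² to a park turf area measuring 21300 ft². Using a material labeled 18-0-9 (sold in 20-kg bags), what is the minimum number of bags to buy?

Product per 1000 ft² = 1.61 / 18% = 8.94444 kg.
Total product = 8.94444 × 21300 / 1000 = 190.517 kg.
Bags = ⌈190.517 / 20⌉ = 10.

10 bags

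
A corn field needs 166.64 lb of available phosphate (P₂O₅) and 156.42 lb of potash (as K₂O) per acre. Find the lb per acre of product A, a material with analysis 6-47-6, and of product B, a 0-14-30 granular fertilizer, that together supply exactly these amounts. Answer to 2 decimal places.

211.86 lb product A, 479.03 lb product B

Let a = lb of product A, b = lb of product B (per acre).
P₂O₅: 0.47·a + 0.14·b = 166.64
K₂O: 0.06·a + 0.3·b = 156.42
Solving simultaneously: a = 211.864, b = 479.027.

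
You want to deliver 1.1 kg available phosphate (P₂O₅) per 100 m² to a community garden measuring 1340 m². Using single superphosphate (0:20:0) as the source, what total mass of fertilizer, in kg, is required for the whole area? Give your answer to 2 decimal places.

73.70 kg

Product per 100 m² = 1.1 / 20% = 5.5 kg.
Total product = 5.5 × 1340 / 100 = 73.7 kg.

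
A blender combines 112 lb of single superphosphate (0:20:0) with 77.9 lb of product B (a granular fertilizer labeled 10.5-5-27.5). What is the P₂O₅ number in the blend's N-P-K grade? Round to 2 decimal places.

Total mass = 112 + 77.9 = 189.9 lb.
P₂O₅ mass = 20%×112 + 5%×77.9 = 26.295 lb.
% P₂O₅ = 26.295 / 189.9 = 13.8468%.

13.85% P₂O₅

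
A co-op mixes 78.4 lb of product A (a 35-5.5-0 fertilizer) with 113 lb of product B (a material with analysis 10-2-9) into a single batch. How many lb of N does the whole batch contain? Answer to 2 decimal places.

38.74 lb N

N mass = 35%×78.4 + 10%×113 = 38.74 lb.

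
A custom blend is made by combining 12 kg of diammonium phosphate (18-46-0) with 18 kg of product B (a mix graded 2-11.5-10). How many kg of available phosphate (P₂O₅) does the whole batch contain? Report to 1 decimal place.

P₂O₅ mass = 46%×12 + 11.5%×18 = 7.59 kg.

7.6 kg P₂O₅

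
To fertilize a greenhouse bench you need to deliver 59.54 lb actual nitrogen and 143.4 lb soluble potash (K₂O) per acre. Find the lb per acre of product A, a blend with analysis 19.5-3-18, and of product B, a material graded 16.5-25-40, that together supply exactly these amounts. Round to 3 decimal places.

With a, b = lb per acre of product A and product B:
N: 0.195·a + 0.165·b = 59.54
K₂O: 0.18·a + 0.4·b = 143.4
From row1: a = (59.54 − 0.165·b) / 0.195.
Into row2: 0.18·(59.54 − 0.165·b)/0.195 + 0.4·b = 143.4 → b = 357.0559, a = 3.20911.

3.209 lb product A, 357.056 lb product B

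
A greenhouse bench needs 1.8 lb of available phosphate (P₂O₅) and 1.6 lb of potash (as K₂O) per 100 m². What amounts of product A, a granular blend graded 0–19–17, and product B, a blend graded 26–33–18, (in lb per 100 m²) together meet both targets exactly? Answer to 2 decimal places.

9.32 lb product A, 0.09 lb product B

Per-100 m² balance (a = product A, b = product B):
P₂O₅: 0.19·a + 0.33·b = 1.8
K₂O: 0.17·a + 0.18·b = 1.6
Eliminate a: (row1) − 0.19/0.17·(row2) → 0.128824·b = 0.0117647, so b = 0.0913242.
Back-substitute: a = (1.8 − 0.33·0.0913242) / 0.19 = 9.31507.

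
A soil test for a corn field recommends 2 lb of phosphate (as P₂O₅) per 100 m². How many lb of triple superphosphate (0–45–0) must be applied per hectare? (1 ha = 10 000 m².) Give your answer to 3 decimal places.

444.444 lb of product per hectare

Product per 100 m² = 2 / 45% = 4.44444 lb.
Convert to per hectare: 4.44444 × 100 = 444.4444 lb.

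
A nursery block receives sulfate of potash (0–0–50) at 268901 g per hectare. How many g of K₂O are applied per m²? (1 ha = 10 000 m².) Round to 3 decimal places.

K₂O per hectare = 268901 × 50% = 134450 g.
Convert to per m²: 134450 × 0.0001 = 13.4451 g.

13.445 g K₂O per sq m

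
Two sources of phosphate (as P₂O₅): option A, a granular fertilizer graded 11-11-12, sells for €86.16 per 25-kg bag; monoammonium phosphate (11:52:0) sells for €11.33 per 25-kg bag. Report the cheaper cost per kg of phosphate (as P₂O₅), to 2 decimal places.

€0.87 per kg P₂O₅ (monoammonium phosphate)

option A: P₂O₅ per bag = 25 × 11% = 2.75 kg; cost = 86.16 / 2.75 = €31.3309/kg P₂O₅.
monoammonium phosphate: P₂O₅ per bag = 25 × 52% = 13 kg; cost = 11.33 / 13 = €0.8715/kg P₂O₅.
monoammonium phosphate is cheaper.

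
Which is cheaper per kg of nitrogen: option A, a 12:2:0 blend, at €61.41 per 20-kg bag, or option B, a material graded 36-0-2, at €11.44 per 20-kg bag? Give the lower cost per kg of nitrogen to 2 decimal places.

€1.59 per kg N (option B)

option A: N per bag = 20 × 12% = 2.4 kg; cost = 61.41 / 2.4 = €25.5875/kg N.
option B: N per bag = 20 × 36% = 7.2 kg; cost = 11.44 / 7.2 = €1.5889/kg N.
option B is cheaper.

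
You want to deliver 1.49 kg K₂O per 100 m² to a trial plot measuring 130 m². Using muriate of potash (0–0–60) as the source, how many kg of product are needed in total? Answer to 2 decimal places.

Product per 100 m² = 1.49 / 60% = 2.48333 kg.
Total product = 2.48333 × 130 / 100 = 3.22833 kg.

3.23 kg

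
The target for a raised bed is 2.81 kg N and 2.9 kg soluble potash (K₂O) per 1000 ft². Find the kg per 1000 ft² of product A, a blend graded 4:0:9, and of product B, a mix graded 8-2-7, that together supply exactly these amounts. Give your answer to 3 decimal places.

8.023 kg product A, 31.114 kg product B

Let a = kg of product A, b = kg of product B (per 1000 ft²).
N: 0.04·a + 0.08·b = 2.81
K₂O: 0.09·a + 0.07·b = 2.9
Eliminate b: (row1) − 0.08/0.07·(row2) → -0.0628571·a = -0.504286, so a = 8.02273.
Then b = (2.9 − 0.09·8.02273) / 0.07 = 31.1136.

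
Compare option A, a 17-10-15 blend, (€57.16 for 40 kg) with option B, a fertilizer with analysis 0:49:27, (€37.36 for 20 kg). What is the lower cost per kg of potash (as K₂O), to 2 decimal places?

option A: K₂O per bag = 40 × 15% = 6 kg; cost = 57.16 / 6 = €9.5267/kg K₂O.
option B: K₂O per bag = 20 × 27% = 5.4 kg; cost = 37.36 / 5.4 = €6.9185/kg K₂O.
option B is cheaper.

€6.92 per kg K₂O (option B)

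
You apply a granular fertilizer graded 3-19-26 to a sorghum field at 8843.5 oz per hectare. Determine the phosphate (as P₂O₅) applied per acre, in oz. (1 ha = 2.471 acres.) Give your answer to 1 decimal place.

680.0 oz P₂O₅ per acre

P₂O₅ per hectare = 8843.5 × 19% = 1680.27 oz.
Convert to per acre: 1680.27 × 0.404694 = 679.994 oz.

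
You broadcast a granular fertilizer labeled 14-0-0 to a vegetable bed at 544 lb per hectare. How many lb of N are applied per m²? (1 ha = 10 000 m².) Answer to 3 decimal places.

0.008 lb N per sq m

nitrogen per hectare = 544 × 14% = 76.16 lb.
Convert to per m²: 76.16 × 0.0001 = 0.007616 lb.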